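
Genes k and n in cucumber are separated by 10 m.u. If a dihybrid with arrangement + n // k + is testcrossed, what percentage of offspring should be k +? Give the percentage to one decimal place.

45.0%

A map distance of 10 m.u. corresponds to a recombination frequency of 0.100.
The F1 is + n / k +, so k + is a parental gamete class with expected frequency (1 − r)/2 = 0.900/2 = 0.4500.
That is 0.4500 = 45.0% of the progeny.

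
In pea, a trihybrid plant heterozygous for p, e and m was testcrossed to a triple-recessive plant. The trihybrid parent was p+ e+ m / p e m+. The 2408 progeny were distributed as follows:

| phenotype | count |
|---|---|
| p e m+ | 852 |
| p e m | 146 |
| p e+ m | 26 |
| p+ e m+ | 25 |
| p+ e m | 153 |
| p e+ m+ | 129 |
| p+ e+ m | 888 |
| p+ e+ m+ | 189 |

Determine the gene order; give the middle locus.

The two rarest classes, p e+ m and p+ e m+, are the double crossovers. Comparing them with the parentals, only the p allele has switched, so p is the middle locus and the order is e – p – m.

p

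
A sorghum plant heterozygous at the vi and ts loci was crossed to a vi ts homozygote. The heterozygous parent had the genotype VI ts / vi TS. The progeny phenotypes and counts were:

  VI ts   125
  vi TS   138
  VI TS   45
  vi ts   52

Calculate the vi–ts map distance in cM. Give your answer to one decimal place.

The recombinant classes are VI TS and vi ts: 45 + 52 = 97.
Recombination frequency = 97/360 = 0.2694 ≈ 26.9%, i.e. 26.9 cM.

26.9 cM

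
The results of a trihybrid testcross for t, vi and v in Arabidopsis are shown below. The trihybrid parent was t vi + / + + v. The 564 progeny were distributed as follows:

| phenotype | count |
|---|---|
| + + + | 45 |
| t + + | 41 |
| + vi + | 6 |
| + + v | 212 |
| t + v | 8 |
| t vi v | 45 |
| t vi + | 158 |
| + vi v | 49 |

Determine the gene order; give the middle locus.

t

The two rarest classes, + vi + and t + v, are the double crossovers. Comparing them with the parentals, only the t allele has switched, so t is the middle locus and the order is v – t – vi.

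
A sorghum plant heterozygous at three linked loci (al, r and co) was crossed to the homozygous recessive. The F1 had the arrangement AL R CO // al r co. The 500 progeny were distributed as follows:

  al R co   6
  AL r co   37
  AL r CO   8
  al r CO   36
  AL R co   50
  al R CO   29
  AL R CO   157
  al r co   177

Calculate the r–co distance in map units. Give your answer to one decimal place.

20.0 map units

The two rarest classes, AL r CO and al R co, are the double crossovers. Comparing them with the parentals, only the r allele has switched, so r is the middle locus and the order is co – r – al.
Crossovers in the co–r interval produce the single-crossover classes AL R co and al r CO (50 + 36 = 86) plus the double crossovers (14).
RF(co–r) = (86 + 14) / 500 = 100/500 = 0.2000 → 20.0 map units.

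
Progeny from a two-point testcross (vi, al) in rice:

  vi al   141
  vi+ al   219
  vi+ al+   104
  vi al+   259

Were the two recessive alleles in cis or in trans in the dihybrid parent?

The two most frequent classes are vi+ al (219) and vi al+ (259); these are the parental (non-recombinant) types.
So the F1 carried vi+ al on one chromosome and vi al+ on the other — the recessive alleles are on opposite chromosomes (trans / repulsion).

trans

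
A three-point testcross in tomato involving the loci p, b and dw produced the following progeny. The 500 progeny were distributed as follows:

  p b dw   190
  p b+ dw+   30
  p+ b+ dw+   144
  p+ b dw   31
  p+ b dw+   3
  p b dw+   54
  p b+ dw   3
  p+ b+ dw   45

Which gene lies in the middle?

b

The two most frequent reciprocal classes, p b dw and p+ b+ dw+, are the parental types, so the F1 was p b dw / p+ b+ dw+.
The two rarest classes, p b+ dw and p+ b dw+, are the double crossovers. Comparing them with the parentals, only the b allele has switched, so b is the middle locus and the order is dw – b – p.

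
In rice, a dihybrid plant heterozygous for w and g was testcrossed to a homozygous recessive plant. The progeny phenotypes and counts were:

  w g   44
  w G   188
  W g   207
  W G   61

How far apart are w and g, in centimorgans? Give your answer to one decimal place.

21.0 centimorgans

The two most frequent classes, W g (207) and w G (188), are the parental types, so the F1 was W g / w G.
The recombinant classes are W G and w g: 61 + 44 = 105.
Recombination frequency = 105/500 = 0.2100 ≈ 21.0%, i.e. 21.0 centimorgans.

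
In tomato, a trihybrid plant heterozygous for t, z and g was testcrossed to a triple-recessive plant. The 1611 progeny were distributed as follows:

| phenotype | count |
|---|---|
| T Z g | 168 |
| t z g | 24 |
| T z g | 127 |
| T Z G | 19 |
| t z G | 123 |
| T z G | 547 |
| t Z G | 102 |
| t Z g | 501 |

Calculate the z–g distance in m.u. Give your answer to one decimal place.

16.9 m.u.

The two most frequent reciprocal classes, T z G and t Z g, are the parental types, so the F1 was T z G / t Z g.
The two rarest classes, T Z G and t z g, are the double crossovers. Comparing them with the parentals, only the z allele has switched, so z is the middle locus and the order is t – z – g.
Crossovers in the z–g interval produce the single-crossover classes T z g and t Z G (127 + 102 = 229) plus the double crossovers (43).
RF(z–g) = (229 + 43) / 1611 = 272/1611 = 0.1688 → 16.9 m.u.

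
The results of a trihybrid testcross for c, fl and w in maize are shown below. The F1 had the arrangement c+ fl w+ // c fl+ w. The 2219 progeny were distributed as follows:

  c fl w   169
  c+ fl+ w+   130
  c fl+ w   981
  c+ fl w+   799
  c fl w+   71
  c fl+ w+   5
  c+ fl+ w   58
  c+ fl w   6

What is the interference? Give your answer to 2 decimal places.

0.44

The two rarest classes, c+ fl w and c fl+ w+, are the double crossovers. Comparing them with the parentals, only the w allele has switched, so w is the middle locus and the order is fl – w – c.
fl–w: (299 + 11)/2219 = 0.1397; w–c: (129 + 11)/2219 = 0.0631.
Expected DCO frequency = 0.1397 × 0.0631 ≈ 0.00882; observed = 11/2219 ≈ 0.00496.
Coefficient of coincidence = 0.00496/0.00882 ≈ 0.56; interference = 1 − 0.56 = 0.44.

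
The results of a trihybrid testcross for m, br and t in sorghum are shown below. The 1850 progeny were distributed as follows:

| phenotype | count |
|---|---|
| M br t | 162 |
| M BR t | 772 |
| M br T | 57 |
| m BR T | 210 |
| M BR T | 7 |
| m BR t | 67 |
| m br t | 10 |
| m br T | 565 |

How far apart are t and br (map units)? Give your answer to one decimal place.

21.0 map units

The two most frequent reciprocal classes, m br T and M BR t, are the parental types, so the F1 was m br T / M BR t.
The two rarest classes, m br t and M BR T, are the double crossovers. Comparing them with the parentals, only the t allele has switched, so t is the middle locus and the order is m – t – br.
Crossovers in the t–br interval produce the single-crossover classes m BR T and M br t (210 + 162 = 372) plus the double crossovers (17).
RF(t–br) = (372 + 17) / 1850 = 389/1850 = 0.2103 → 21.0 map units.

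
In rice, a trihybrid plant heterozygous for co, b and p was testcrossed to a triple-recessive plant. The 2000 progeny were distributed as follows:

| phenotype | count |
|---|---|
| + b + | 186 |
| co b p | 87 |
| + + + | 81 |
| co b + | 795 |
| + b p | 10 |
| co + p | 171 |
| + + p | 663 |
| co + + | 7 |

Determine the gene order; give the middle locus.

b

The two most frequent reciprocal classes, co b + and + + p, are the parental types, so the F1 was co b + / + + p.
The two rarest classes, co + + and + b p, are the double crossovers. Comparing them with the parentals, only the b allele has switched, so b is the middle locus and the order is co – b – p.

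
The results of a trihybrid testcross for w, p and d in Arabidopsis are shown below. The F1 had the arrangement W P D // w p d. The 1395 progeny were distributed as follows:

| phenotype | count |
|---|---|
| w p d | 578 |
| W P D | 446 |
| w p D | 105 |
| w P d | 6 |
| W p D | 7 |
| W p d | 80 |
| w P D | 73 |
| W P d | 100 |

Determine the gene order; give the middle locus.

The two rarest classes, W p D and w P d, are the double crossovers. Comparing them with the parentals, only the p allele has switched, so p is the middle locus and the order is w – p – d.

p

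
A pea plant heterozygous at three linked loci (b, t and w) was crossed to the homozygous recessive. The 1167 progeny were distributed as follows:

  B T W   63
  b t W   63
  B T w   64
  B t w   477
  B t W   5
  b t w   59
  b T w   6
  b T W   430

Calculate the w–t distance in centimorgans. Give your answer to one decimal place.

The two most frequent reciprocal classes, b T W and B t w, are the parental types, so the F1 was b T W / B t w.
The two rarest classes, b T w and B t W, are the double crossovers. Comparing them with the parentals, only the w allele has switched, so w is the middle locus and the order is t – w – b.
Crossovers in the t–w interval produce the single-crossover classes b t W and B T w (63 + 64 = 127) plus the double crossovers (11).
RF(t–w) = (127 + 11) / 1167 = 138/1167 = 0.1183 → 11.8 centimorgans.

11.8 centimorgans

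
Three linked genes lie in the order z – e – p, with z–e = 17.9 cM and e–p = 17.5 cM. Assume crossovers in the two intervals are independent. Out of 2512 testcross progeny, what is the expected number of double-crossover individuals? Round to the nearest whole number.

79

Map distances give recombination frequencies of 0.179 and 0.175 for the two intervals.
With no interference, expected double-crossover frequency = 0.179 × 0.175 = 0.03132.
Expected number = 0.03132 × 2512 = 78.69 ≈ 79.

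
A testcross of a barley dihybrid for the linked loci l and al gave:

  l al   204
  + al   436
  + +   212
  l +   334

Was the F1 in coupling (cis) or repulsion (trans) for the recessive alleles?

trans

The two most frequent classes are + al (436) and l + (334); these are the parental (non-recombinant) types.
So the F1 carried + al on one chromosome and l + on the other — the recessive alleles are on opposite chromosomes (trans / repulsion).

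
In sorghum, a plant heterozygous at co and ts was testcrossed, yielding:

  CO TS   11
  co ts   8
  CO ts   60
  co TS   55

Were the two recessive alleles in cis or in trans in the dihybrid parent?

The two most frequent classes are CO ts (60) and co TS (55); these are the parental (non-recombinant) types.
So the F1 carried CO ts on one chromosome and co TS on the other — the recessive alleles are on opposite chromosomes (trans / repulsion).

trans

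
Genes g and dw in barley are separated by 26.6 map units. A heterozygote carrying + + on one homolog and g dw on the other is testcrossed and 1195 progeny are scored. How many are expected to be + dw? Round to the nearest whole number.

A map distance of 26.6 map units corresponds to a recombination frequency of 0.266.
The F1 is + + / g dw, so + dw is a recombinant gamete class with expected frequency r/2 = 0.266/2 = 0.1330.
Expected number = 0.1330 × 1195 = 158.94 ≈ 159.

159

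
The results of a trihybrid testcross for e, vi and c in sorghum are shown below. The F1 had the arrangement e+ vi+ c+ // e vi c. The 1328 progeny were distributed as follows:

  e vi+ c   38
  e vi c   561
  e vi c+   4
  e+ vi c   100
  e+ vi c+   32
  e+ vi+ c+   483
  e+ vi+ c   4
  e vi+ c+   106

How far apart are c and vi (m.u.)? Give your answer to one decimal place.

The two rarest classes, e+ vi+ c and e vi c+, are the double crossovers. Comparing them with the parentals, only the c allele has switched, so c is the middle locus and the order is e – c – vi.
Crossovers in the c–vi interval produce the single-crossover classes e+ vi c+ and e vi+ c (32 + 38 = 70) plus the double crossovers (8).
RF(c–vi) = (70 + 8) / 1328 = 78/1328 = 0.0587 → 5.9 m.u.

5.9 m.u.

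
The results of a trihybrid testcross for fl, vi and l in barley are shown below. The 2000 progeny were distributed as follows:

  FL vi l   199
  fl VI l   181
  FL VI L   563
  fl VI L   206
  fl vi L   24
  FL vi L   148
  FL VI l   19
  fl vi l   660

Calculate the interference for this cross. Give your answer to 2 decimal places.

0.48

The two most frequent reciprocal classes, FL VI L and fl vi l, are the parental types, so the F1 was FL VI L / fl vi l.
The two rarest classes, FL VI l and fl vi L, are the double crossovers. Comparing them with the parentals, only the l allele has switched, so l is the middle locus and the order is fl – l – vi.
fl–l: (405 + 43)/2000 = 0.2240; l–vi: (329 + 43)/2000 = 0.1860.
Expected DCO frequency = 0.2240 × 0.1860 ≈ 0.04166; observed = 43/2000 ≈ 0.02150.
Coefficient of coincidence = 0.02150/0.04166 ≈ 0.52; interference = 1 − 0.52 = 0.48.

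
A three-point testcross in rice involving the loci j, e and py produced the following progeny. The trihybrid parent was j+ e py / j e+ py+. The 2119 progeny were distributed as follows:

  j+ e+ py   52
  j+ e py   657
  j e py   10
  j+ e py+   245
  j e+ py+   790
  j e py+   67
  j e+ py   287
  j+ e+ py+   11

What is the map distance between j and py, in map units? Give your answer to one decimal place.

The two rarest classes, j e py and j+ e+ py+, are the double crossovers. Comparing them with the parentals, only the j allele has switched, so j is the middle locus and the order is py – j – e.
Crossovers in the py–j interval produce the single-crossover classes j+ e py+ and j e+ py (245 + 287 = 532) plus the double crossovers (21).
RF(py–j) = (532 + 21) / 2119 = 553/2119 = 0.2610 → 26.1 map units.

26.1 map units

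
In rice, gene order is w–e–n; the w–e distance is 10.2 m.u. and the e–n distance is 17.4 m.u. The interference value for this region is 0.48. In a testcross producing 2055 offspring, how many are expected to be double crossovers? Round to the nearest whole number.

19

Map distances give recombination frequencies of 0.102 and 0.174 for the two intervals.
With interference 0.48 (so coincidence = 0.52), expected double-crossover frequency = 0.102 × 0.174 × 0.52 = 0.00923.
Expected number = 0.00923 × 2055 = 18.97 ≈ 19.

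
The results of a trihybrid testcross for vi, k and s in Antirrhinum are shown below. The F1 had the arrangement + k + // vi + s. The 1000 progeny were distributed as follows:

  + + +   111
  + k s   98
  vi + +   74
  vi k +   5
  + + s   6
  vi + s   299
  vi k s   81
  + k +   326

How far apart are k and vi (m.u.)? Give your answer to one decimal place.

20.3 m.u.

The two rarest classes, vi k + and + + s, are the double crossovers. Comparing them with the parentals, only the vi allele has switched, so vi is the middle locus and the order is k – vi – s.
Crossovers in the k–vi interval produce the single-crossover classes + + + and vi k s (111 + 81 = 192) plus the double crossovers (11).
RF(k–vi) = (192 + 11) / 1000 = 203/1000 = 0.2030 → 20.3 m.u.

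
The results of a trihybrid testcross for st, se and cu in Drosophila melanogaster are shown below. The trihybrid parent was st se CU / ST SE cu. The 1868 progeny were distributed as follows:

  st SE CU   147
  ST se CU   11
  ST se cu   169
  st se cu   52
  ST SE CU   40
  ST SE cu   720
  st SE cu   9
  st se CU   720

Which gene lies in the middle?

The two rarest classes, ST se CU and st SE cu, are the double crossovers. Comparing them with the parentals, only the st allele has switched, so st is the middle locus and the order is se – st – cu.

st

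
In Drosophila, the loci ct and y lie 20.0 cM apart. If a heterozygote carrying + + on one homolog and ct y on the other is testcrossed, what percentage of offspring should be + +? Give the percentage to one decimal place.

A map distance of 20.0 cM corresponds to a recombination frequency of 0.200.
The F1 is + + / ct y, so + + is a parental gamete class with expected frequency (1 − r)/2 = 0.800/2 = 0.4000.
That is 0.4000 = 40.0% of the progeny.

40.0%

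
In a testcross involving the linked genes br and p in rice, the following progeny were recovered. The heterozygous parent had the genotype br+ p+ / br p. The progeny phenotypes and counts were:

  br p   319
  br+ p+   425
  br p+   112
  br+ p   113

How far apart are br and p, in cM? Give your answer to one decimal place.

23.2 cM

The recombinant classes are br+ p and br p+: 113 + 112 = 225.
Recombination frequency = 225/969 = 0.2322 ≈ 23.2%, i.e. 23.2 cM.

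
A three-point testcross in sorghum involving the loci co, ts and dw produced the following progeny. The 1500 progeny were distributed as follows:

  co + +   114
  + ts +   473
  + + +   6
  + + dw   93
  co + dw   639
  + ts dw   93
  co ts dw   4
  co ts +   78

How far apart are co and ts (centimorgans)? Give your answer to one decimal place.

The two most frequent reciprocal classes, co + dw and + ts +, are the parental types, so the F1 was co + dw / + ts +.
The two rarest classes, co ts dw and + + +, are the double crossovers. Comparing them with the parentals, only the ts allele has switched, so ts is the middle locus and the order is co – ts – dw.
Crossovers in the co–ts interval produce the single-crossover classes + + dw and co ts + (93 + 78 = 171) plus the double crossovers (10).
RF(co–ts) = (171 + 10) / 1500 = 181/1500 = 0.1207 → 12.1 centimorgans.

12.1 centimorgans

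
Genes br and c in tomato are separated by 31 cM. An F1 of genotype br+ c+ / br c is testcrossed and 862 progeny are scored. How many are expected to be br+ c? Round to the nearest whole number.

A map distance of 31 cM corresponds to a recombination frequency of 0.310.
The F1 is br+ c+ / br c, so br+ c is a recombinant gamete class with expected frequency r/2 = 0.310/2 = 0.1550.
Expected number = 0.1550 × 862 = 133.61 ≈ 134.

134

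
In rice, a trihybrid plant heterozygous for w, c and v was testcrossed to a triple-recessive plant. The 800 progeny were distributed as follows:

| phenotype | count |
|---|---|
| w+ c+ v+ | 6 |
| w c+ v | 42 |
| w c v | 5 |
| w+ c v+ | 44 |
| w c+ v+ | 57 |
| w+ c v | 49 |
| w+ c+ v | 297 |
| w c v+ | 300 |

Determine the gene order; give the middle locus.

v

The two most frequent reciprocal classes, w+ c+ v and w c v+, are the parental types, so the F1 was w+ c+ v / w c v+.
The two rarest classes, w+ c+ v+ and w c v, are the double crossovers. Comparing them with the parentals, only the v allele has switched, so v is the middle locus and the order is w – v – c.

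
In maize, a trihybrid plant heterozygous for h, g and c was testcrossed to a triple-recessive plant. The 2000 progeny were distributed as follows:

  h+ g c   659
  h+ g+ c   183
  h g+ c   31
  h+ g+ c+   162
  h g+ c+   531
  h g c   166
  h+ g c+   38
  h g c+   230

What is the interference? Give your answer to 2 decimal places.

0.28

The two most frequent reciprocal classes, h g+ c+ and h+ g c, are the parental types, so the F1 was h g+ c+ / h+ g c.
The two rarest classes, h g+ c and h+ g c+, are the double crossovers. Comparing them with the parentals, only the c allele has switched, so c is the middle locus and the order is h – c – g.
h–c: (328 + 69)/2000 = 0.1985; c–g: (413 + 69)/2000 = 0.2410.
Expected DCO frequency = 0.1985 × 0.2410 ≈ 0.04784; observed = 69/2000 ≈ 0.03450.
Coefficient of coincidence = 0.03450/0.04784 ≈ 0.72; interference = 1 − 0.72 = 0.28.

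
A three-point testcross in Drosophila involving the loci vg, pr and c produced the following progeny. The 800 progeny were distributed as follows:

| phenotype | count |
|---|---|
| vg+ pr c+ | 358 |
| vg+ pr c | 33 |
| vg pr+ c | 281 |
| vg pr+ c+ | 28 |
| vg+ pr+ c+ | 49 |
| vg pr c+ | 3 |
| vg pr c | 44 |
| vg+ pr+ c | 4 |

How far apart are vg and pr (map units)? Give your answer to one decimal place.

The two most frequent reciprocal classes, vg pr+ c and vg+ pr c+, are the parental types, so the F1 was vg pr+ c / vg+ pr c+.
The two rarest classes, vg+ pr+ c and vg pr c+, are the double crossovers. Comparing them with the parentals, only the vg allele has switched, so vg is the middle locus and the order is pr – vg – c.
Crossovers in the pr–vg interval produce the single-crossover classes vg pr c and vg+ pr+ c+ (44 + 49 = 93) plus the double crossovers (7).
RF(pr–vg) = (93 + 7) / 800 = 100/800 = 0.1250 → 12.5 map units.

12.5 map units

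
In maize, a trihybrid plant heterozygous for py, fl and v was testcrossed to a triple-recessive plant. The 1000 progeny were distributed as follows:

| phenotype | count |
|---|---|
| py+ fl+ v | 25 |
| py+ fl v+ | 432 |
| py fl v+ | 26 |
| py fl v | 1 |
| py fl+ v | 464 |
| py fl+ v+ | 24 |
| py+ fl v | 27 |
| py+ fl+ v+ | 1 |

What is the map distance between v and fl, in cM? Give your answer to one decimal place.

5.3 cM

The two most frequent reciprocal classes, py fl+ v and py+ fl v+, are the parental types, so the F1 was py fl+ v / py+ fl v+.
The two rarest classes, py fl v and py+ fl+ v+, are the double crossovers. Comparing them with the parentals, only the fl allele has switched, so fl is the middle locus and the order is py – fl – v.
Crossovers in the fl–v interval produce the single-crossover classes py fl+ v+ and py+ fl v (24 + 27 = 51) plus the double crossovers (2).
RF(fl–v) = (51 + 2) / 1000 = 53/1000 = 0.0530 → 5.3 cM.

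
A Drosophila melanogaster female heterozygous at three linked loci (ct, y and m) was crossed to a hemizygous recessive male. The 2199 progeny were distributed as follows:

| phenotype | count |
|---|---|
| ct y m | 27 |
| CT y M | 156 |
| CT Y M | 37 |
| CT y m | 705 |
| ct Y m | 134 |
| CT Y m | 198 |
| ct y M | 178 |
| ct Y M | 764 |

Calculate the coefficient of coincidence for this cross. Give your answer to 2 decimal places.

0.90

The two most frequent reciprocal classes, ct Y M and CT y m, are the parental types, so the F1 was ct Y M / CT y m.
The two rarest classes, CT Y M and ct y m, are the double crossovers. Comparing them with the parentals, only the ct allele has switched, so ct is the middle locus and the order is y – ct – m.
y–ct: (376 + 64)/2199 = 0.2001; ct–m: (290 + 64)/2199 = 0.1610.
Expected DCO frequency = 0.2001 × 0.1610 ≈ 0.03222; observed = 64/2199 ≈ 0.02910.
Coefficient of coincidence = 0.02910/0.03222 ≈ 0.90.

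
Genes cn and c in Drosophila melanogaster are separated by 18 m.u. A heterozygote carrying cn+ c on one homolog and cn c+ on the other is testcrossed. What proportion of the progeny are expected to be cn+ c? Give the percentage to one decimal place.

41.0%

A map distance of 18 m.u. corresponds to a recombination frequency of 0.180.
The F1 is cn+ c / cn c+, so cn+ c is a parental gamete class with expected frequency (1 − r)/2 = 0.820/2 = 0.4100.
That is 0.4100 = 41.0% of the progeny.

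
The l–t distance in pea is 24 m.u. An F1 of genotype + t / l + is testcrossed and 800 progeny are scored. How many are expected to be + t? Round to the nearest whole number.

304

A map distance of 24 m.u. corresponds to a recombination frequency of 0.240.
The F1 is + t / l +, so + t is a parental gamete class with expected frequency (1 − r)/2 = 0.760/2 = 0.3800.
Expected number = 0.3800 × 800 = 304.00 ≈ 304.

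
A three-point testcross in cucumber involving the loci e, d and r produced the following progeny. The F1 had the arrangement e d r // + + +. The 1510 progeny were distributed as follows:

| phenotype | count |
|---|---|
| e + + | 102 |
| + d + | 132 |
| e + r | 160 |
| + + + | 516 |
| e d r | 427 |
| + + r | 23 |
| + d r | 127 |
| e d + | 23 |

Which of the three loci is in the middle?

r

The two rarest classes, e d + and + + r, are the double crossovers. Comparing them with the parentals, only the r allele has switched, so r is the middle locus and the order is d – r – e.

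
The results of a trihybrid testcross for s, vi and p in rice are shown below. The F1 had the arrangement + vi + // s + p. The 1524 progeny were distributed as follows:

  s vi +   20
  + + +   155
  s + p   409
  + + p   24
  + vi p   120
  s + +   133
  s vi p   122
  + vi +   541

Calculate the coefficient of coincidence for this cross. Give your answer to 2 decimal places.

0.70

The two rarest classes, s vi + and + + p, are the double crossovers. Comparing them with the parentals, only the s allele has switched, so s is the middle locus and the order is p – s – vi.
p–s: (253 + 44)/1524 = 0.1949; s–vi: (277 + 44)/1524 = 0.2106.
Expected DCO frequency = 0.1949 × 0.2106 ≈ 0.04105; observed = 44/1524 ≈ 0.02887.
Coefficient of coincidence = 0.02887/0.04105 ≈ 0.70.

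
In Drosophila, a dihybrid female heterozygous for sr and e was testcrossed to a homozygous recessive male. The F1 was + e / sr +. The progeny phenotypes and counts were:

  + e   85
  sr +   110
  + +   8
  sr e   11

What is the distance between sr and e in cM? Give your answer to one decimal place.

The recombinant classes are + + and sr e: 8 + 11 = 19.
Recombination frequency = 19/214 = 0.0888 ≈ 8.9%, i.e. 8.9 cM.

8.9 cM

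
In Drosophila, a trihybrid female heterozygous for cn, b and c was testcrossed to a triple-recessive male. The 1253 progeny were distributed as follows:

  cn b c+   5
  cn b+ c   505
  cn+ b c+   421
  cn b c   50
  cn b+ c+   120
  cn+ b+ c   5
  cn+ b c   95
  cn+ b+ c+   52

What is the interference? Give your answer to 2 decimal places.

The two most frequent reciprocal classes, cn b+ c and cn+ b c+, are the parental types, so the F1 was cn b+ c / cn+ b c+.
The two rarest classes, cn+ b+ c and cn b c+, are the double crossovers. Comparing them with the parentals, only the cn allele has switched, so cn is the middle locus and the order is c – cn – b.
c–cn: (215 + 10)/1253 = 0.1796; cn–b: (102 + 10)/1253 = 0.0894.
Expected DCO frequency = 0.1796 × 0.0894 ≈ 0.01606; observed = 10/1253 ≈ 0.00798.
Coefficient of coincidence = 0.00798/0.01606 ≈ 0.50; interference = 1 − 0.50 = 0.50.

0.50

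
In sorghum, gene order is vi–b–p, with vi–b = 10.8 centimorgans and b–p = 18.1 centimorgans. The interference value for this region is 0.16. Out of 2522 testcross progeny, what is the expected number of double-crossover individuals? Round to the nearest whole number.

Map distances give recombination frequencies of 0.108 and 0.181 for the two intervals.
With interference 0.16 (so coincidence = 0.84), expected double-crossover frequency = 0.108 × 0.181 × 0.84 = 0.01642.
Expected number = 0.01642 × 2522 = 41.41 ≈ 41.

41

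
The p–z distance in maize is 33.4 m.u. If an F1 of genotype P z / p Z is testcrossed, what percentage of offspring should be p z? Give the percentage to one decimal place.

16.7%

A map distance of 33.4 m.u. corresponds to a recombination frequency of 0.334.
The F1 is P z / p Z, so p z is a recombinant gamete class with expected frequency r/2 = 0.334/2 = 0.1670.
That is 0.1670 = 16.7% of the progeny.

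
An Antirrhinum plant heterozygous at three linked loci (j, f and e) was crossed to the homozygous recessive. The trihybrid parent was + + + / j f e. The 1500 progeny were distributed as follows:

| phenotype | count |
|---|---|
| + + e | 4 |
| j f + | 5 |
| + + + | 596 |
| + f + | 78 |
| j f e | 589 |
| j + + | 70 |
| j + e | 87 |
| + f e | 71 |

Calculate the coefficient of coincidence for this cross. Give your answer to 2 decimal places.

0.52

The two rarest classes, + + e and j f +, are the double crossovers. Comparing them with the parentals, only the e allele has switched, so e is the middle locus and the order is f – e – j.
f–e: (165 + 9)/1500 = 0.1160; e–j: (141 + 9)/1500 = 0.1000.
Expected DCO frequency = 0.1160 × 0.1000 ≈ 0.01160; observed = 9/1500 ≈ 0.00600.
Coefficient of coincidence = 0.00600/0.01160 ≈ 0.52.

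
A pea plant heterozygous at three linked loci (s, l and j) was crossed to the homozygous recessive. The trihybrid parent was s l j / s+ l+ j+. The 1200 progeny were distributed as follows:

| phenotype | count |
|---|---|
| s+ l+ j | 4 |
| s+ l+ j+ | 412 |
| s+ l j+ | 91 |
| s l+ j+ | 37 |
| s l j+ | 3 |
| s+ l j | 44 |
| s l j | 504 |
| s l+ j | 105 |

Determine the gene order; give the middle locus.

j

The two rarest classes, s l j+ and s+ l+ j, are the double crossovers. Comparing them with the parentals, only the j allele has switched, so j is the middle locus and the order is s – j – l.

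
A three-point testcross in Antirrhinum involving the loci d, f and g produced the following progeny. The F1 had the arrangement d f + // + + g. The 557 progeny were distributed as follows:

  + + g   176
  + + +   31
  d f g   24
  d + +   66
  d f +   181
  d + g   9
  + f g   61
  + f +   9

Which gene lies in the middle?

The two rarest classes, + f + and d + g, are the double crossovers. Comparing them with the parentals, only the d allele has switched, so d is the middle locus and the order is f – d – g.

d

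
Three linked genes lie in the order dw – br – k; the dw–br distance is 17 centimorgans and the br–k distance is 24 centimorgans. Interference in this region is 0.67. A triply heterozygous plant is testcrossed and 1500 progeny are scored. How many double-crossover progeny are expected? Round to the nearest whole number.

20

Map distances give recombination frequencies of 0.170 and 0.240 for the two intervals.
With interference 0.67 (so coincidence = 0.33), expected double-crossover frequency = 0.170 × 0.240 × 0.33 = 0.01346.
Expected number = 0.01346 × 1500 = 20.20 ≈ 20.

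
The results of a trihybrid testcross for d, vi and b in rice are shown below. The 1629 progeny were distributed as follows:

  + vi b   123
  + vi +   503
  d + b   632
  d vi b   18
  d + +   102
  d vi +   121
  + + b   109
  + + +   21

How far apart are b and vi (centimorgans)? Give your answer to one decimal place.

16.2 centimorgans

The two most frequent reciprocal classes, + vi + and d + b, are the parental types, so the F1 was + vi + / d + b.
The two rarest classes, + + + and d vi b, are the double crossovers. Comparing them with the parentals, only the vi allele has switched, so vi is the middle locus and the order is d – vi – b.
Crossovers in the vi–b interval produce the single-crossover classes + vi b and d + + (123 + 102 = 225) plus the double crossovers (39).
RF(vi–b) = (225 + 39) / 1629 = 264/1629 = 0.1621 → 16.2 centimorgans.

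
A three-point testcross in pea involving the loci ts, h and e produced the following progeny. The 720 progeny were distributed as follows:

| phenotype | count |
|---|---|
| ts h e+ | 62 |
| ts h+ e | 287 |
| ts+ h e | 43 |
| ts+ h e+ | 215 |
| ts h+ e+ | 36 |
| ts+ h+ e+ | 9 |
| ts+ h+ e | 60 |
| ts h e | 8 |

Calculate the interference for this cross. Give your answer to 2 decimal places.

0.08

The two most frequent reciprocal classes, ts h+ e and ts+ h e+, are the parental types, so the F1 was ts h+ e / ts+ h e+.
The two rarest classes, ts h e and ts+ h+ e+, are the double crossovers. Comparing them with the parentals, only the h allele has switched, so h is the middle locus and the order is e – h – ts.
e–h: (79 + 17)/720 = 0.1333; h–ts: (122 + 17)/720 = 0.1931.
Expected DCO frequency = 0.1333 × 0.1931 ≈ 0.02574; observed = 17/720 ≈ 0.02361.
Coefficient of coincidence = 0.02361/0.02574 ≈ 0.92; interference = 1 − 0.92 = 0.08.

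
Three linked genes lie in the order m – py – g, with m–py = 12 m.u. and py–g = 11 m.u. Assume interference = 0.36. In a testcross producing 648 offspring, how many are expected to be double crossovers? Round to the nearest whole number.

5

Map distances give recombination frequencies of 0.120 and 0.110 for the two intervals.
With interference 0.36 (so coincidence = 0.64), expected double-crossover frequency = 0.120 × 0.110 × 0.64 = 0.00845.
Expected number = 0.00845 × 648 = 5.47 ≈ 5.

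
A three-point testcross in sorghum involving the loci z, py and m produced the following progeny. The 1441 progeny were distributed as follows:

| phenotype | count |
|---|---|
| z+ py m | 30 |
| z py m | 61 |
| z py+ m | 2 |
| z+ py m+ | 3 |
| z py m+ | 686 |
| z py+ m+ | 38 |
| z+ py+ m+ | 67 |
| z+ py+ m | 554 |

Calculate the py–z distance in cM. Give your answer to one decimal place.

The two most frequent reciprocal classes, z py m+ and z+ py+ m, are the parental types, so the F1 was z py m+ / z+ py+ m.
The two rarest classes, z+ py m+ and z py+ m, are the double crossovers. Comparing them with the parentals, only the z allele has switched, so z is the middle locus and the order is m – z – py.
Crossovers in the z–py interval produce the single-crossover classes z py+ m+ and z+ py m (38 + 30 = 68) plus the double crossovers (5).
RF(z–py) = (68 + 5) / 1441 = 73/1441 = 0.0507 → 5.1 cM.

5.1 cM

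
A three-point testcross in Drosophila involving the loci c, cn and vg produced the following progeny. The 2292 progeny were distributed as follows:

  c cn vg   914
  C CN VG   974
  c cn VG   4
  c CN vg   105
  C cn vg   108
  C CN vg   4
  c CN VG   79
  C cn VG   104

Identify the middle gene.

The two most frequent reciprocal classes, C CN VG and c cn vg, are the parental types, so the F1 was C CN VG / c cn vg.
The two rarest classes, C CN vg and c cn VG, are the double crossovers. Comparing them with the parentals, only the vg allele has switched, so vg is the middle locus and the order is cn – vg – c.

vg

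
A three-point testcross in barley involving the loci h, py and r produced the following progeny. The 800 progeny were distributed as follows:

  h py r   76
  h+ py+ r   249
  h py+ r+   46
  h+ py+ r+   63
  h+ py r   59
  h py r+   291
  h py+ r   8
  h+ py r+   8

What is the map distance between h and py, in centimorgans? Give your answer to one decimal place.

The two most frequent reciprocal classes, h+ py+ r and h py r+, are the parental types, so the F1 was h+ py+ r / h py r+.
The two rarest classes, h py+ r and h+ py r+, are the double crossovers. Comparing them with the parentals, only the h allele has switched, so h is the middle locus and the order is py – h – r.
Crossovers in the py–h interval produce the single-crossover classes h+ py r and h py+ r+ (59 + 46 = 105) plus the double crossovers (16).
RF(py–h) = (105 + 16) / 800 = 121/800 = 0.1512 → 15.1 centimorgans.

15.1 centimorgans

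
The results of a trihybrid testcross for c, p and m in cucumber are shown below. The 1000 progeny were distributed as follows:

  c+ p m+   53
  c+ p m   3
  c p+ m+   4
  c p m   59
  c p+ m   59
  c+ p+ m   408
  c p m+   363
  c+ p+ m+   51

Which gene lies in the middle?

p

The two most frequent reciprocal classes, c p m+ and c+ p+ m, are the parental types, so the F1 was c p m+ / c+ p+ m.
The two rarest classes, c p+ m+ and c+ p m, are the double crossovers. Comparing them with the parentals, only the p allele has switched, so p is the middle locus and the order is m – p – c.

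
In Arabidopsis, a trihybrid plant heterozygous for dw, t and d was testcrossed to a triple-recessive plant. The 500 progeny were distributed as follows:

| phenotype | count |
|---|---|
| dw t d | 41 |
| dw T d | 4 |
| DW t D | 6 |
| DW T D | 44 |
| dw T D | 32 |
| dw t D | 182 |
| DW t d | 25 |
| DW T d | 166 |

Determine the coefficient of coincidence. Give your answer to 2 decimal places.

The two most frequent reciprocal classes, dw t D and DW T d, are the parental types, so the F1 was dw t D / DW T d.
The two rarest classes, DW t D and dw T d, are the double crossovers. Comparing them with the parentals, only the dw allele has switched, so dw is the middle locus and the order is t – dw – d.
t–dw: (57 + 10)/500 = 0.1340; dw–d: (85 + 10)/500 = 0.1900.
Expected DCO frequency = 0.1340 × 0.1900 ≈ 0.02546; observed = 10/500 ≈ 0.02000.
Coefficient of coincidence = 0.02000/0.02546 ≈ 0.79.

0.79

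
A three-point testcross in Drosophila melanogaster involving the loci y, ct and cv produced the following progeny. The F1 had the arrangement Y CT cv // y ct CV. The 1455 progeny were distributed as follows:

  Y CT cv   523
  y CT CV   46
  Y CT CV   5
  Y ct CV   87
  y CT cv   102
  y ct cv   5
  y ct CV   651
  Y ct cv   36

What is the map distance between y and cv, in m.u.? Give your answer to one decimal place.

13.7 m.u.

The two rarest classes, Y CT CV and y ct cv, are the double crossovers. Comparing them with the parentals, only the cv allele has switched, so cv is the middle locus and the order is y – cv – ct.
Crossovers in the y–cv interval produce the single-crossover classes y CT cv and Y ct CV (102 + 87 = 189) plus the double crossovers (10).
RF(y–cv) = (189 + 10) / 1455 = 199/1455 = 0.1368 → 13.7 m.u.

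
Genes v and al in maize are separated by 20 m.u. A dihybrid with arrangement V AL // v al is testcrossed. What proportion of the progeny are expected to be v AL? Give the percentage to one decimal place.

10.0%

A map distance of 20 m.u. corresponds to a recombination frequency of 0.200.
The F1 is V AL / v al, so v AL is a recombinant gamete class with expected frequency r/2 = 0.200/2 = 0.1000.
That is 0.1000 = 10.0% of the progeny.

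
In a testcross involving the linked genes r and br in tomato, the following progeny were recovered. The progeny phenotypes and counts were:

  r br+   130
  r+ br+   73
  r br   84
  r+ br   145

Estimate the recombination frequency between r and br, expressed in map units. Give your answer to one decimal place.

The two most frequent classes, r+ br (145) and r br+ (130), are the parental types, so the F1 was r+ br / r br+.
The recombinant classes are r+ br+ and r br: 73 + 84 = 157.
Recombination frequency = 157/432 = 0.3634 ≈ 36.3%, i.e. 36.3 map units.

36.3 map units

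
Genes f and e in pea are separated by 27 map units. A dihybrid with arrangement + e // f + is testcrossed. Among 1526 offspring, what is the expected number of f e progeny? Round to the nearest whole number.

206

A map distance of 27 map units corresponds to a recombination frequency of 0.270.
The F1 is + e / f +, so f e is a recombinant gamete class with expected frequency r/2 = 0.270/2 = 0.1350.
Expected number = 0.1350 × 1526 = 206.01 ≈ 206.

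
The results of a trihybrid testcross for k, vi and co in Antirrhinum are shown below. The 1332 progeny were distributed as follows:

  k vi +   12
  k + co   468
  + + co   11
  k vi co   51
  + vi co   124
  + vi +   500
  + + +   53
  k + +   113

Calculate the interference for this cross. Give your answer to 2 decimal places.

0.07

The two most frequent reciprocal classes, + vi + and k + co, are the parental types, so the F1 was + vi + / k + co.
The two rarest classes, k vi + and + + co, are the double crossovers. Comparing them with the parentals, only the k allele has switched, so k is the middle locus and the order is co – k – vi.
co–k: (237 + 23)/1332 = 0.1952; k–vi: (104 + 23)/1332 = 0.0953.
Expected DCO frequency = 0.1952 × 0.0953 ≈ 0.01860; observed = 23/1332 ≈ 0.01727.
Coefficient of coincidence = 0.01727/0.01860 ≈ 0.93; interference = 1 − 0.93 = 0.07.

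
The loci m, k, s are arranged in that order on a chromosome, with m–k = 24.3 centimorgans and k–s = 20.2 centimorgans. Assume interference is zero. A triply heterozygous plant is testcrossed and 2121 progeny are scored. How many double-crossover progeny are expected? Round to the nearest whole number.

Map distances give recombination frequencies of 0.243 and 0.202 for the two intervals.
With no interference, expected double-crossover frequency = 0.243 × 0.202 = 0.04909.
Expected number = 0.04909 × 2121 = 104.11 ≈ 104.

104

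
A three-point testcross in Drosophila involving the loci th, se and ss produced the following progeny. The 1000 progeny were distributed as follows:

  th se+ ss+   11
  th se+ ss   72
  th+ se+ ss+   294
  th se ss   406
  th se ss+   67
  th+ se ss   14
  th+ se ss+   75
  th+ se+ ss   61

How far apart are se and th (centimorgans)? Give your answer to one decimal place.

17.2 centimorgans

The two most frequent reciprocal classes, th se ss and th+ se+ ss+, are the parental types, so the F1 was th se ss / th+ se+ ss+.
The two rarest classes, th+ se ss and th se+ ss+, are the double crossovers. Comparing them with the parentals, only the th allele has switched, so th is the middle locus and the order is se – th – ss.
Crossovers in the se–th interval produce the single-crossover classes th se+ ss and th+ se ss+ (72 + 75 = 147) plus the double crossovers (25).
RF(se–th) = (147 + 25) / 1000 = 172/1000 = 0.1720 → 17.2 centimorgans.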